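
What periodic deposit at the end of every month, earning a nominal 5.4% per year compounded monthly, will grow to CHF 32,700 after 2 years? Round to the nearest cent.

CHF 1,293.31

i = 0.054/12 = 0.0045 per month; n = 2·12 = 24.
FV-annuity factor = 25.283972; PMT = 32700 / 25.283972 = 1,293.3095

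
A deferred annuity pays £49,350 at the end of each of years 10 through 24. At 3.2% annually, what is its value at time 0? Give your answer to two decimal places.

£437,358.66

Value one period before first payment (t=9): 49350 × [1 − (1+0.032)^(−15)] / 0.032 = 49350 × 11.767057 = 580,704.2577
Discount back 9 years: 580,704.2577 × (1+0.032)^(−9) = 580,704.2577 × 0.753152 = 437,358.6644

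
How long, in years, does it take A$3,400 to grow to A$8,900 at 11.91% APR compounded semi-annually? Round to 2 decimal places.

8.32 years

Periodic rate i = 0.1191/2 = 0.05955.
(1+i)^n = 8900/3400 = 2.61765, so n = ln 2.61765 / ln 1.05955 = 16.6356 half-years
= 16.6356/2 years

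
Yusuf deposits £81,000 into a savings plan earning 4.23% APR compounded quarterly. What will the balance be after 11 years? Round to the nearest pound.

£128,677

Periodic rate i = 0.0423/4 = 0.010575; n = 11 × 4 = 44 periods.
FV = 81,000 × (1 + 0.010575)^44 = 128,677.0902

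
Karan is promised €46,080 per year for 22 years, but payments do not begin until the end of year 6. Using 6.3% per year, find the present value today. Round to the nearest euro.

€398,365

Value one period before first payment (t=5): 46080 × [1 − (1+0.063)^(−22)] / 0.063 = 46080 × 11.733709 = 540,689.3079
Discount back 5 years: 540,689.3079 × (1+0.063)^(−5) = 540,689.3079 × 0.736773 = 398,365.2607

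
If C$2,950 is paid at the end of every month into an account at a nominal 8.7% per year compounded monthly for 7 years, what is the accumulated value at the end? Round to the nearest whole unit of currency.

C$339,578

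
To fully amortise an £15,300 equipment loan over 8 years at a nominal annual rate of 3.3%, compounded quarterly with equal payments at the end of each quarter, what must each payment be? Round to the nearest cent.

£545.97

i = 0.033/4 = 0.00825 per quarter; n = 8·4 = 32.
PMT = 15300 / ( [1 − (1+0.00825)^(−32)] / 0.00825 ) = 15300 / 28.023546 = 545.9694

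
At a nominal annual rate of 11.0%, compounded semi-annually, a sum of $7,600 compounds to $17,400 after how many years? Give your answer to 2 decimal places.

Periodic rate i = 0.11/2 = 0.055.
(1+i)^n = 17400/7600 = 2.28947, so n = ln 2.28947 / ln 1.055 = 15.4709 half-years
= 15.4709/2 years

7.74 years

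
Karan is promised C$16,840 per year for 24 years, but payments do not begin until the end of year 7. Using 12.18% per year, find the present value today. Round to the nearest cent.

PV at t=6 (ordinary 24-year annuity): 16840 × a(24|0.1218) = 16840 × 7.689727 = 129,494.9983
Discount back 6 years: 129,494.9983 × (1+0.1218)^(−6) = 129,494.9983 × 0.501773 = 64,977.1083

C$64,977.11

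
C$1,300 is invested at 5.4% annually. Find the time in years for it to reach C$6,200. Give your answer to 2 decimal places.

(1+i)^n = 6200/1300 = 4.76923, so n = ln 4.76923 / ln 1.054 = 29.7036 years

29.70 years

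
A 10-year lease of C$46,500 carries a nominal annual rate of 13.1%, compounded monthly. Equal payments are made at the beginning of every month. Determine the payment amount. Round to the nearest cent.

Periodic rate i = 0.131/12 = 0.0109167; n = 10 × 12 = 120 periods.
PMT = 46500 / ( [1 − (1+0.0109167)^(−120)] / 0.0109167 × (1+i) ) = 46500 / 67.438890 = 689.5131

C$689.51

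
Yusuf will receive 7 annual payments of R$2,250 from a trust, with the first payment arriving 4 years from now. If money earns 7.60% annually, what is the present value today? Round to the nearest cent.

Value one period before first payment (t=3): 2250 × [1 − (1+0.076)^(−7)] / 0.076 = 2250 × 5.278361 = 11,876.3127
PV₀ = 11,876.3127 / (1+0.076)^3 = 11,876.3127 / 1.245767 = 9,533.3340

R$9,533.33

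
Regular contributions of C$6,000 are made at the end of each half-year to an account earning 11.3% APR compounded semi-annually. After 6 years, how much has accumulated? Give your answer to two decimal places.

Periodic rate i = 0.113/2 = 0.0565; n = 6 × 2 = 12 periods.
FV = 6000 × [(1+0.0565)^12 − 1] / 0.0565 = 6000 × 16.529204 = 99,175.2228

C$99,175.22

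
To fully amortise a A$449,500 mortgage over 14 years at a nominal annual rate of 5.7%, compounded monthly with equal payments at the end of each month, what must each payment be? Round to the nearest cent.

A$3,889.68

With 12 periods per year: i = 0.00475, n = 168.
PMT = 449500 / ( [1 − (1+0.00475)^(−168)] / 0.00475 ) = 449500 / 115.562120 = 3,889.6829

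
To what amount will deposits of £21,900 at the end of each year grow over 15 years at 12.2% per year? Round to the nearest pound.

£829,692

Accumulation factor s(15|0.122) = 37.885459; FV = 21900 × 37.885459 = 829,691.5619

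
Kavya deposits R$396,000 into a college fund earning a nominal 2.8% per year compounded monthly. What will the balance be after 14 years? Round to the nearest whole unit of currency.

With 12 periods per year: i = 0.00233333, n = 168.
FV = 396,000 × (1 + 0.00233333)^168 = 585,787.7884

R$585,788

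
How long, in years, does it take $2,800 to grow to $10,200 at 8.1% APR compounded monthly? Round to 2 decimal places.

Periodic rate i = 0.081/12 = 0.00675.
n = ln(10200/2800) / ln(1+0.00675) = ln(3.64286) / 0.006727 = 192.1669 months
= 192.1669/12 years

16.01 years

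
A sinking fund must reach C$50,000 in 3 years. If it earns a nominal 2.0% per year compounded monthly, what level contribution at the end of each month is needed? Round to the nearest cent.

i = 0.02/12 = 0.00166667 per month; n = 3·12 = 36.
PMT = 50000 / ( [(1+0.00166667)^36 − 1] / 0.00166667 ) = 50000 / 37.070109 = 1,348.7956

C$1,348.80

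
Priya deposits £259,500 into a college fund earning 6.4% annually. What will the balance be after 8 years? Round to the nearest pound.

£426,256

FV = 259,500 × (1 + 0.064)^8 = 426,255.8829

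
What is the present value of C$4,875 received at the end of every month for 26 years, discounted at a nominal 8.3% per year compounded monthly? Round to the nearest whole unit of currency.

C$622,766

Periodic rate i = 0.083/12 = 0.00691667; n = 26 × 12 = 312 periods.
PV = 4875 × [1 − (1+0.00691667)^(−312)] / 0.00691667 = 4875 × 127.746846 = 622,765.8756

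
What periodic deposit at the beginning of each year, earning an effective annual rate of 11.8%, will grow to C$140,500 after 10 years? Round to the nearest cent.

FV-annuity factor × (1+i) = 19.430747; PMT = 140500 / 19.430747 = 7,230.8079

C$7,230.81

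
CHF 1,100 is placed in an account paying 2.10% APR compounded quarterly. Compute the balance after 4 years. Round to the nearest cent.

i = 0.021/4 = 0.00525 per quarter; n = 4·4 = 16.
FV = PV·(1+i)^n = 1,100 × 1.087390 = 1,196.1289

CHF 1,196.13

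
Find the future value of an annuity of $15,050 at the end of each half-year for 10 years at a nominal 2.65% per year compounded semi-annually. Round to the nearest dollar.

$342,078

i = 0.0265/2 = 0.01325 per half-year; n = 10·2 = 20.
FV = PMT · [(1+i)^n − 1] / i = 15050 · 22.729406 = 342,077.5577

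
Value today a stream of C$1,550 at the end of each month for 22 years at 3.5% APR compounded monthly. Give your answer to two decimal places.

C$285,094.28

i = 0.035/12 = 0.00291667 per month; n = 22·12 = 264.
PV = 1550 × [1 − (1+0.00291667)^(−264)] / 0.00291667 = 1550 × 183.931791 = 285,094.2764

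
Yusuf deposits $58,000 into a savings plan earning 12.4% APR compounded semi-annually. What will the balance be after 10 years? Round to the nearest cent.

Periodic rate i = 0.124/2 = 0.062; n = 10 × 2 = 20 periods.
FV = 58,000 × (1 + 0.062)^20 = 193,160.5034

$193,160.50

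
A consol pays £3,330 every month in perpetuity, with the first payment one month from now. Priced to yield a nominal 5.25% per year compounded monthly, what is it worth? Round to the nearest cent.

Periodic rate i = 0.0525/12 = 0.004375.
PV = C/r = 3330/0.004375 = 761,142.8571

£761,142.86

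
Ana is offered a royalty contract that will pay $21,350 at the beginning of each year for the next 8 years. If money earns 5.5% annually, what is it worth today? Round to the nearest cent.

$142,681.35

PV = PMT · [1 − (1+i)^(−n)] / i × (1+i) = 21350 · 6.682967 = 142,681.3480
Payments are at the start of each period, so multiply by (1+i).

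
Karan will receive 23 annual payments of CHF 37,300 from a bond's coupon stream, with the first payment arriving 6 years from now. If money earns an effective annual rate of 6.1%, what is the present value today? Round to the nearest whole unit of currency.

CHF 338,275

PV at t=5 (ordinary 23-year annuity): 37300 × a(23|0.061) = 37300 × 12.193761 = 454,827.2971
PV₀ = 454,827.2971 / (1+0.061)^5 = 454,827.2971 / 1.344550 = 338,274.7658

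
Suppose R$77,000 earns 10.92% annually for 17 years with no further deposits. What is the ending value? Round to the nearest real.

FV = 77,000 × (1 + 0.1092)^17 = 448,392.5215

R$448,393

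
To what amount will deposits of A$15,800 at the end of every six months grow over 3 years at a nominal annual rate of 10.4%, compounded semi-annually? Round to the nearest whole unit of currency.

A$108,012

Periodic rate i = 0.104/2 = 0.052; n = 3 × 2 = 6 periods.
FV = PMT · [(1+i)^n − 1] / i = 15800 · 6.836233 = 108,012.4872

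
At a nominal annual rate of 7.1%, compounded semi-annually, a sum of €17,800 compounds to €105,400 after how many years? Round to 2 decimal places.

25.49 years

Periodic rate i = 0.071/2 = 0.0355.
(1+i)^n = 105400/17800 = 5.92135, so n = ln 5.92135 / ln 1.0355 = 50.9845 half-years
= 50.9845/2 years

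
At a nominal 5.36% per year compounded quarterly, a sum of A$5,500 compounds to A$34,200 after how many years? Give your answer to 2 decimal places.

Periodic rate i = 0.0536/4 = 0.0134.
(1+i)^n = 34200/5500 = 6.21818, so n = ln 6.21818 / ln 1.0134 = 137.2906 quarters
= 137.2906/4 years

34.32 years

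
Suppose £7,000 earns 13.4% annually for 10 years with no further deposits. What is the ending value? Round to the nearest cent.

£24,616.63

7,000 × (1+0.134)^10 = 7,000 × 3.516661 = 24,616.6293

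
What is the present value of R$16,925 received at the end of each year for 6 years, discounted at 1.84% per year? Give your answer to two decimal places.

PV = PMT · [1 − (1+i)^(−n)] / i = 16925 · 5.631802 = 95,318.2553

R$95,318.26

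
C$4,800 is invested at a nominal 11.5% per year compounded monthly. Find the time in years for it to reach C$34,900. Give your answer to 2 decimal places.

Periodic rate i = 0.115/12 = 0.00958333.
n = ln(34900/4800) / ln(1+0.00958333) = ln(7.27083) / 0.009538 = 208.0030 months
= 208.0030/12 years

17.33 years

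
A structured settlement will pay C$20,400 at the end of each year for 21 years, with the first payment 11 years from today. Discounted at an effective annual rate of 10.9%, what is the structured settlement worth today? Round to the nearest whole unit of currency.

C$58,936

PV at t=10 (ordinary 21-year annuity): 20400 × a(21|0.109) = 20400 × 8.129565 = 165,843.1294
Discount back 10 years: 165,843.1294 × (1+0.109)^(−10) = 165,843.1294 × 0.355373 = 58,936.1853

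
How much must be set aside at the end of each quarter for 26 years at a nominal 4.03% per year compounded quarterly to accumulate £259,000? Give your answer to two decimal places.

i = 0.0403/4 = 0.010075 per quarter; n = 26·4 = 104.
FV-annuity factor = 182.278936; PMT = 259000 / 182.278936 = 1,420.8992

£1,420.90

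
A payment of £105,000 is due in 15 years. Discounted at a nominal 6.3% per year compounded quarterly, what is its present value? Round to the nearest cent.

i = 0.063/4 = 0.01575 per quarter; n = 15·4 = 60.
Discount factor = (1+0.01575)^(−60) = 0.391553; PV = 105,000 × 0.391553 = 41,113.0256

£41,113.03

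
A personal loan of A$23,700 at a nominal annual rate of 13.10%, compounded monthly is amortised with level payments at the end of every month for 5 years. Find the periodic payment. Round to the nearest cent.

With 12 periods per year: i = 0.0109167, n = 60.
Annuity-PV factor = 43.851385; PMT = 23700 / 43.851385 = 540.4618

A$540.46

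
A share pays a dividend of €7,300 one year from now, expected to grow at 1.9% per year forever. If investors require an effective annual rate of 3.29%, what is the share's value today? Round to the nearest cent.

PV = D₁/(r − g) = 7300/(0.0329 − 0.019) = 525,179.8561

€525,179.86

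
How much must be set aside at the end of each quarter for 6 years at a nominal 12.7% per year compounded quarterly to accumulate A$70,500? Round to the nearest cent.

A$2,003.33

With 4 periods per year: i = 0.03175, n = 24.
FV-annuity factor = 35.191329; PMT = 70500 / 35.191329 = 2,003.3344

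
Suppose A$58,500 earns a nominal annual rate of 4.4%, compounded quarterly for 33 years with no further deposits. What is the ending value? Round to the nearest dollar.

A$247,918

i = 0.044/4 = 0.011 per quarter; n = 33·4 = 132.
FV = PV·(1+i)^n = 58,500 × 4.237918 = 247,918.1966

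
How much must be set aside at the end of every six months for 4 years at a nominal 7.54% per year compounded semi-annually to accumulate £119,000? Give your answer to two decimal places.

£13,021.04

With 2 periods per year: i = 0.0377, n = 8.
PMT = 119000 / ( [(1+0.0377)^8 − 1] / 0.0377 ) = 119000 / 9.139058 = 13,021.0352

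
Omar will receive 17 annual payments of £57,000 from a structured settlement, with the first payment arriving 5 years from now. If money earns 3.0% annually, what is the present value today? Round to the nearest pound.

PV at t=4 (ordinary 17-year annuity): 57000 × a(17|0.03) = 57000 × 13.166118 = 750,468.7529
Discount back 4 years: 750,468.7529 × (1+0.03)^(−4) = 750,468.7529 × 0.888487 = 666,781.7668

£666,782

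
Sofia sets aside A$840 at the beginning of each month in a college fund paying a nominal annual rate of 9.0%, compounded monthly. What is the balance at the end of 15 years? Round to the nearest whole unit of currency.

With 12 periods per year: i = 0.0075, n = 180.
FV = PMT · [(1+i)^n − 1] / i × (1+i) = 840 · 381.243812 = 320,244.8023
(Beginning-of-period payments → annuity-due factor ×(1+i).)

A$320,245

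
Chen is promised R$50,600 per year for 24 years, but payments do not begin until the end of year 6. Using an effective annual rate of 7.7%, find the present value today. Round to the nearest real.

R$377,049

Value one period before first payment (t=5): 50600 × [1 − (1+0.077)^(−24)] / 0.077 = 50600 × 10.797576 = 546,357.3596
Discount back 5 years: 546,357.3596 × (1+0.077)^(−5) = 546,357.3596 × 0.690115 = 377,049.4234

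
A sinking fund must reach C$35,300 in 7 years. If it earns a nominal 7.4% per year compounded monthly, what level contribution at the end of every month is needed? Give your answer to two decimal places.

Periodic rate i = 0.074/12 = 0.00616667; n = 7 × 12 = 84 periods.
FV-annuity factor = 109.621450; PMT = 35300 / 109.621450 = 322.0173

C$322.02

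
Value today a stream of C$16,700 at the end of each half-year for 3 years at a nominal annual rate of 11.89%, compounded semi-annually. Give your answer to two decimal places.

With 2 periods per year: i = 0.05945, n = 6.
PV = PMT · [1 − (1+i)^(−n)] / i = 16700 · 4.925833 = 82,261.4134

C$82,261.41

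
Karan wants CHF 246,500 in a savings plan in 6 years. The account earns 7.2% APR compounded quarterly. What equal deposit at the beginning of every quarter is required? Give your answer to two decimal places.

CHF 8,155.53

i = 0.072/4 = 0.018 per quarter; n = 6·4 = 24.
FV-annuity factor × (1+i) = 30.224904; PMT = 246500 / 30.224904 = 8,155.5264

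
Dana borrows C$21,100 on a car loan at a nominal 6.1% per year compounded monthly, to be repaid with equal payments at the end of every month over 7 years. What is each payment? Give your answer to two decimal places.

i = 0.061/12 = 0.00508333 per month; n = 7·12 = 84.
PMT = 21100 / ( [1 − (1+0.00508333)^(−84)] / 0.00508333 ) = 21100 / 68.228920 = 309.2530

C$309.25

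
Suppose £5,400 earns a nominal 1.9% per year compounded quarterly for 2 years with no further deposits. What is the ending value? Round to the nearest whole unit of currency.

i = 0.019/4 = 0.00475 per quarter; n = 2·4 = 8.
5,400 × (1+0.00475)^8 = 5,400 × 1.038638 = 5,608.6441

£5,609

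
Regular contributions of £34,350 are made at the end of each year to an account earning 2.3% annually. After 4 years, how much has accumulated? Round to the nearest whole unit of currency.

FV = PMT · [(1+i)^n − 1] / i = 34350 · 4.140128 = 142,213.4025

£142,213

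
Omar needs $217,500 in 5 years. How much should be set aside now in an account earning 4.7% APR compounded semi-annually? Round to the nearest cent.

$172,417.28

Periodic rate i = 0.047/2 = 0.0235; n = 5 × 2 = 10 periods.
PV = 217,500 / (1 + 0.0235)^10 = 217,500 / 1.261474 = 172,417.2807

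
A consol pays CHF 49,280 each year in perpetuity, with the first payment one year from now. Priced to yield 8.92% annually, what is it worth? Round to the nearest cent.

PV = C/r = 49280/0.0892 = 552,466.3677

CHF 552,466.37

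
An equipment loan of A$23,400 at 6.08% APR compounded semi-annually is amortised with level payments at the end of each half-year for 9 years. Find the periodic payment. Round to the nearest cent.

A$1,707.14

With 2 periods per year: i = 0.0304, n = 18.
PMT = 23400 / ( [1 − (1+0.0304)^(−18)] / 0.0304 ) = 23400 / 13.707117 = 1,707.1424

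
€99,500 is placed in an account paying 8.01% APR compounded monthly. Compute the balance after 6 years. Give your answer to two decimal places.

€160,639.18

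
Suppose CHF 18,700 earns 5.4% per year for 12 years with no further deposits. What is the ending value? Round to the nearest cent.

18,700 × (1+0.054)^12 = 18,700 × 1.879695 = 35,150.2920

CHF 35,150.29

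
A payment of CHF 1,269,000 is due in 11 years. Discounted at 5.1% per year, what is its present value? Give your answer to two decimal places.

CHF 734,229.36

PV = 1,269,000 / (1 + 0.051)^11 = 1,269,000 / 1.728343 = 734,229.3582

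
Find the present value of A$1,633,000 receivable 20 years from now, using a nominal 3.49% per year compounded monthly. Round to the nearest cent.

Periodic rate i = 0.0349/12 = 0.00290833; n = 20 × 12 = 240 periods.
Discount factor = (1+0.00290833)^(−240) = 0.498084; PV = 1,633,000 × 0.498084 = 813,370.8354

A$813,370.84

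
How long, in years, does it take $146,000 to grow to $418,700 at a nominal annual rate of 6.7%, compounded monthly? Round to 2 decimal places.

15.77 years

Periodic rate i = 0.067/12 = 0.00558333.
n = ln(418700/146000) / ln(1+0.00558333) = ln(2.86781) / 0.005568 = 189.2215 months
= 189.2215/12 years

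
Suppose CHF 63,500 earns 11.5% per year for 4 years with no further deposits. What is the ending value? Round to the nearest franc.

CHF 98,146

63,500 × (1+0.115)^4 = 63,500 × 1.545608 = 98,146.1334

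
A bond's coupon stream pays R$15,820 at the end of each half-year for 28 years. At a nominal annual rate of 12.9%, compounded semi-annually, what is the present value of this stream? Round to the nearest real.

With 2 periods per year: i = 0.0645, n = 56.
PV = PMT · [1 − (1+i)^(−n)] / i = 15820 · 15.035836 = 237,866.9245

R$237,867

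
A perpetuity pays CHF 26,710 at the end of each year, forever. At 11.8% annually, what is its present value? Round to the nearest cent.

PV = PMT / i = 26710 / 0.118 = 226,355.9322

CHF 226,355.93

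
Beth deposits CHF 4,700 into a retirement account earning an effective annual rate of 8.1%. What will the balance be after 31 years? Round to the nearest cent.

CHF 52,564.72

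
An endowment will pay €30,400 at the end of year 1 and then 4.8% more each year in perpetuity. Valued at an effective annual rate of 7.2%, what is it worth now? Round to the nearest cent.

€1,266,666.67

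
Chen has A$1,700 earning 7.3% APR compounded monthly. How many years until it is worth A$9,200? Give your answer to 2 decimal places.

Periodic rate i = 0.073/12 = 0.00608333.
(1+i)^n = 9200/1700 = 5.41176, so n = ln 5.41176 / ln 1.00608 = 278.4174 months
= 278.4174/12 years

23.20 years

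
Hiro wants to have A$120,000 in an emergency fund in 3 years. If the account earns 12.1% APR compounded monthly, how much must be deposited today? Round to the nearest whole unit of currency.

A$83,622

With 12 periods per year: i = 0.0100833, n = 36.
PV = 120,000 / (1 + 0.0100833)^36 = 120,000 / 1.435025 = 83,622.2521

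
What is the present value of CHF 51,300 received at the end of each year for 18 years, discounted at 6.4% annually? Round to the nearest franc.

PV = 51300 × [1 − (1+0.064)^(−18)] / 0.064 = 51300 × 10.509705 = 539,147.8435

CHF 539,148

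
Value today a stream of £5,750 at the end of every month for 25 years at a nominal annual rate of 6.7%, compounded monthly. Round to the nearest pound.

£836,051

i = 0.067/12 = 0.00558333 per month; n = 25·12 = 300.
PV = 5750 × [1 − (1+0.00558333)^(−300)] / 0.00558333 = 5750 × 145.400090 = 836,050.5188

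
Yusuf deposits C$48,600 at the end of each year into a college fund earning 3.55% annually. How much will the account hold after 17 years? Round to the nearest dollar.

C$1,108,178

Accumulation factor s(17|0.0355) = 22.802015; FV = 48600 × 22.802015 = 1,108,177.9286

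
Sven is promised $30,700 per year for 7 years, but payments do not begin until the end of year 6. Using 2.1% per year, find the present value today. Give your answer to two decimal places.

$178,393.83

PV at t=5 (ordinary 7-year annuity): 30700 × a(7|0.021) = 30700 × 6.447185 = 197,928.5920
Discount back 5 years: 197,928.5920 × (1+0.021)^(−5) = 197,928.5920 × 0.901304 = 178,393.8281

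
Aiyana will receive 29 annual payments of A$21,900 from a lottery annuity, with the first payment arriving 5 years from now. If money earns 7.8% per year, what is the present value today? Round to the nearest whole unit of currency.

A$184,363

Value one period before first payment (t=4): 21900 × [1 − (1+0.078)^(−29)] / 0.078 = 21900 × 11.368530 = 248,970.8176
Discount back 4 years: 248,970.8176 × (1+0.078)^(−4) = 248,970.8176 × 0.740500 = 184,362.8454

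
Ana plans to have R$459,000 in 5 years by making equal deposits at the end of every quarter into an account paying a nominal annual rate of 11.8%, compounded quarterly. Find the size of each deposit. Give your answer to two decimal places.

R$17,169.07

i = 0.118/4 = 0.0295 per quarter; n = 5·4 = 20.
PMT = 459000 / ( [(1+0.0295)^20 − 1] / 0.0295 ) = 459000 / 26.734129 = 17,169.0651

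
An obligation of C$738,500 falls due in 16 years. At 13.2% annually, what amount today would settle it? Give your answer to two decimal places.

C$101,579.87

PV = 738,500 / (1 + 0.132)^16 = 738,500 / 7.270141 = 101,579.8741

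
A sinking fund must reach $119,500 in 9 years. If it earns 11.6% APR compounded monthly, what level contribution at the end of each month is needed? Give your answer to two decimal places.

With 12 periods per year: i = 0.00966667, n = 108.
FV-annuity factor = 188.932805; PMT = 119500 / 188.932805 = 632.5000

$632.50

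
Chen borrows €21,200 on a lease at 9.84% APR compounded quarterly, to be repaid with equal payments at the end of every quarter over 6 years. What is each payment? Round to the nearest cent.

€1,180.12

i = 0.0984/4 = 0.0246 per quarter; n = 6·4 = 24.
Annuity-PV factor = 17.964274; PMT = 21200 / 17.964274 = 1,180.1200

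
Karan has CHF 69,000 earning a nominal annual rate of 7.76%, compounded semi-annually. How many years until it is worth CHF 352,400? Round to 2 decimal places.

21.42 years

Periodic rate i = 0.0776/2 = 0.0388.
n = ln(352400/69000) / ln(1+0.0388) = ln(5.10725) / 0.038066 = 42.8375 half-years
= 42.8375/2 years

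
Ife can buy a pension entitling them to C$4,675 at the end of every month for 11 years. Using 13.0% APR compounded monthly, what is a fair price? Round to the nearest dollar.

C$327,470

i = 0.13/12 = 0.0108333 per month; n = 11·12 = 132.
Annuity factor a(132|0.0108333) = 70.047103; PV = 4675 × 70.047103 = 327,470.2064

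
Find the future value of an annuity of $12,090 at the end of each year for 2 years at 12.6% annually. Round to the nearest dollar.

FV = PMT · [(1+i)^n − 1] / i = 12090 · 2.126000 = 25,703.3400

$25,703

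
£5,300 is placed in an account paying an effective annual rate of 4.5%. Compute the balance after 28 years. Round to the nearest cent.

5,300 × (1+0.045)^28 = 5,300 × 3.429700 = 18,177.4100

£18,177.41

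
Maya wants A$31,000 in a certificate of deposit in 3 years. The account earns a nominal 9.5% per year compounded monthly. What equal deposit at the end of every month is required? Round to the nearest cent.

i = 0.095/12 = 0.00791667 per month; n = 3·12 = 36.
FV-annuity factor = 41.465760; PMT = 31000 / 41.465760 = 747.6048

A$747.60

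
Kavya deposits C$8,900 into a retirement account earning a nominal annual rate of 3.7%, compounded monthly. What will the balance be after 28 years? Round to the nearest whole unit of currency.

With 12 periods per year: i = 0.00308333, n = 336.
FV = 8,900 × (1 + 0.00308333)^336 = 25,039.5703

C$25,040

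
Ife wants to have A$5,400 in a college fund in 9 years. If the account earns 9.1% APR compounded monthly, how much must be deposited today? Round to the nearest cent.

With 12 periods per year: i = 0.00758333, n = 108.
PV = 5,400 / (1 + 0.00758333)^108 = 5,400 / 2.261233 = 2,388.0777

A$2,388.08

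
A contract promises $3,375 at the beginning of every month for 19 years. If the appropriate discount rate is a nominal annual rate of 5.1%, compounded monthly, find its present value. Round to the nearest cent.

$494,252.24

With 12 periods per year: i = 0.00425, n = 228.
PV = 3375 × [1 − (1+0.00425)^(−228)] / 0.00425 × (1+i) = 3375 × 146.445107 = 494,252.2368
(Beginning-of-period payments → annuity-due factor ×(1+i).)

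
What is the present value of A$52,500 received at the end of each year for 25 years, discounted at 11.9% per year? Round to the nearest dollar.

Annuity factor a(25|0.119) = 7.897885; PV = 52500 × 7.897885 = 414,638.9601

A$414,639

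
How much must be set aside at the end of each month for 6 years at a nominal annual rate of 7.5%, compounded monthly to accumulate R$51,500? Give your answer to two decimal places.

R$568.57

i = 0.075/12 = 0.00625 per month; n = 6·12 = 72.
FV-annuity factor = 90.578789; PMT = 51500 / 90.578789 = 568.5658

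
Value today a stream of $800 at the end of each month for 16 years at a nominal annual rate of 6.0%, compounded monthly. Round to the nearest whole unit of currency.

$98,590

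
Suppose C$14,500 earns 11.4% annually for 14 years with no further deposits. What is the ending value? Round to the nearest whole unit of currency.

FV = PV·(1+i)^n = 14,500 × 4.533073 = 65,729.5523

C$65,730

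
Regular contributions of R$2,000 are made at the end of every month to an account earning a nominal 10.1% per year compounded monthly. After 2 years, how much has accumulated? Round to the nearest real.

R$52,946

Periodic rate i = 0.101/12 = 0.00841667; n = 2 × 12 = 24 periods.
FV = PMT · [(1+i)^n − 1] / i = 2000 · 26.472935 = 52,945.8709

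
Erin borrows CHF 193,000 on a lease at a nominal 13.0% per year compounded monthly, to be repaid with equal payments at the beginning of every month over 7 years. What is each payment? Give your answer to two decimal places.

CHF 3,473.42

i = 0.13/12 = 0.0108333 per month; n = 7·12 = 84.
Annuity-PV factor × (1+i) = 55.564829; PMT = 193000 / 55.564829 = 3,473.4202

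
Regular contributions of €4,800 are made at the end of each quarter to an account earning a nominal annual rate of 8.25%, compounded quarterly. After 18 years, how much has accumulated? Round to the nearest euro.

€779,350

Periodic rate i = 0.0825/4 = 0.020625; n = 18 × 4 = 72 periods.
FV = 4800 × [(1+0.020625)^72 − 1] / 0.020625 = 4800 × 162.364660 = 779,350.3671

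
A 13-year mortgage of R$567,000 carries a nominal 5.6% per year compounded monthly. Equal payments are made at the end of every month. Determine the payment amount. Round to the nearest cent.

Periodic rate i = 0.056/12 = 0.00466667; n = 13 × 12 = 156 periods.
PMT = 567000 / ( [1 − (1+0.00466667)^(−156)] / 0.00466667 ) = 567000 / 110.637393 = 5,124.8496

R$5,124.85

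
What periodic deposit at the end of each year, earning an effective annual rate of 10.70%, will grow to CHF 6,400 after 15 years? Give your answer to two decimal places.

PMT = 6400 / ( [(1+0.107)^15 − 1] / 0.107 ) = 6400 / 33.591091 = 190.5267

CHF 190.53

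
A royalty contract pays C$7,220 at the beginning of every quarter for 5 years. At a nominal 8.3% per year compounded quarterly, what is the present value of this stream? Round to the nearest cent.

C$119,639.38

With 4 periods per year: i = 0.02075, n = 20.
PV = 7220 × [1 − (1+0.02075)^(−20)] / 0.02075 × (1+i) = 7220 × 16.570551 = 119,639.3770
Payments are at the start of each period, so multiply by (1+i).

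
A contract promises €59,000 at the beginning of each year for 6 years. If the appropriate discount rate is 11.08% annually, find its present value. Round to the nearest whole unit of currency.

€276,620

PV = PMT · [1 − (1+i)^(−n)] / i × (1+i) = 59000 · 4.688471 = 276,619.8062
(annuity-due: payments at period start, so ×(1+i).)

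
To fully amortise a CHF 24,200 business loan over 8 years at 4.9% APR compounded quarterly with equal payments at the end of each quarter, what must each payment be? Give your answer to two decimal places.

CHF 918.70

With 4 periods per year: i = 0.01225, n = 32.
Annuity-PV factor = 26.341611; PMT = 24200 / 26.341611 = 918.6986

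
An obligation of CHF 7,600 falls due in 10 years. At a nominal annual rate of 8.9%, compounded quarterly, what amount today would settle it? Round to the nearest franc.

CHF 3,152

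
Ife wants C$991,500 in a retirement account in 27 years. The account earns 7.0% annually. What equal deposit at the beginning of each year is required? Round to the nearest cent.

PMT = 991500 / ( [(1+0.07)^27 − 1] / 0.07 × (1+i) ) = 991500 / 79.697691 = 12,440.7619

C$12,440.76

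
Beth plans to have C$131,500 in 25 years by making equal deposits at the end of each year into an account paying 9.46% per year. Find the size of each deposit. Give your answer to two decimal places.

C$1,449.80

FV-annuity factor = 90.702475; PMT = 131500 / 90.702475 = 1,449.7951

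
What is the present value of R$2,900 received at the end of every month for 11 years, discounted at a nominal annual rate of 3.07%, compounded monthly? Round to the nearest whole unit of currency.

i = 0.0307/12 = 0.00255833 per month; n = 11·12 = 132.
PV = 2900 × [1 − (1+0.00255833)^(−132)] / 0.00255833 = 2900 × 111.902152 = 324,516.2402

R$324,516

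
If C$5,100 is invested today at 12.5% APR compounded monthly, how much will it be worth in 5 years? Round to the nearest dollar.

C$9,497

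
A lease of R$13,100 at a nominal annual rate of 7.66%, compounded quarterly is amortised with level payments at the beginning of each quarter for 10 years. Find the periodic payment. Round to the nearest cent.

R$462.91

Periodic rate i = 0.0766/4 = 0.01915; n = 10 × 4 = 40 periods.
PMT = 13100 / ( [1 − (1+0.01915)^(−40)] / 0.01915 × (1+i) ) = 13100 / 28.299497 = 462.9058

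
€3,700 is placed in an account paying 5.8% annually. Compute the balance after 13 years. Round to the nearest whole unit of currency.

FV = 3,700 × (1 + 0.058)^13 = 7,700.4376

€7,700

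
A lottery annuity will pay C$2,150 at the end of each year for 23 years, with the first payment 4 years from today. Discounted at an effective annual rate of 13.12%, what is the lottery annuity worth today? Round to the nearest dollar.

C$10,657

Value one period before first payment (t=3): 2150 × [1 − (1+0.1312)^(−23)] / 0.1312 = 2150 × 7.174588 = 15,425.3647
Discount back 3 years: 15,425.3647 × (1+0.1312)^(−3) = 15,425.3647 × 0.690847 = 10,656.5653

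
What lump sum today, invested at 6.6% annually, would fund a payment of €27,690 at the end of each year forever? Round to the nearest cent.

PV = C/r = 27690/0.066 = 419,545.4545

€419,545.45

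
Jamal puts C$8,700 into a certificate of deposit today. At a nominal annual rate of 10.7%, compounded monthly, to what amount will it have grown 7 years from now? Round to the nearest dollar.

Periodic rate i = 0.107/12 = 0.00891667; n = 7 × 12 = 84 periods.
FV = 8,700 × (1 + 0.00891667)^84 = 18,338.5143

C$18,339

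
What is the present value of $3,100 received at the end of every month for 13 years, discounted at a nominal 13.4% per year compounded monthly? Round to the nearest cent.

$228,510.98

Periodic rate i = 0.134/12 = 0.0111667; n = 13 × 12 = 156 periods.
PV = 3100 × [1 − (1+0.0111667)^(−156)] / 0.0111667 = 3100 × 73.713219 = 228,510.9795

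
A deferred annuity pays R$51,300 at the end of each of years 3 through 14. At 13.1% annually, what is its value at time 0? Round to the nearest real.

R$236,258

Value one period before first payment (t=2): 51300 × [1 − (1+0.131)^(−12)] / 0.131 = 51300 × 5.891069 = 302,211.8446
Discount back 2 years: 302,211.8446 × (1+0.131)^(−2) = 302,211.8446 × 0.781762 = 236,257.8632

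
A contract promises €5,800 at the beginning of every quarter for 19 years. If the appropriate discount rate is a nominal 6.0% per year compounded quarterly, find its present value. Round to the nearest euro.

€265,881

Periodic rate i = 0.06/4 = 0.015; n = 19 × 4 = 76 periods.
Annuity factor a(76|0.015) × (1+i) = 45.841600; PV = 5800 × 45.841600 = 265,881.2820
(annuity-due: payments at period start, so ×(1+i).)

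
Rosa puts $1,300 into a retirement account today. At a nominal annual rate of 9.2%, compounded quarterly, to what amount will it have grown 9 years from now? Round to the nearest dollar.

$2,948

i = 0.092/4 = 0.023 per quarter; n = 9·4 = 36.
FV = 1,300 × (1 + 0.023)^36 = 2,947.5838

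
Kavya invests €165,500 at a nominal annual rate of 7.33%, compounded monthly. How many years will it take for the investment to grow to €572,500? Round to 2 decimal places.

16.98 years

Periodic rate i = 0.0733/12 = 0.00610833.
(1+i)^n = 572500/165500 = 3.45921, so n = ln 3.45921 / ln 1.00611 = 203.7918 months
= 203.7918/12 years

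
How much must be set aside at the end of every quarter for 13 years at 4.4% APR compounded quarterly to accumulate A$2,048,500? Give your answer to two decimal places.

With 4 periods per year: i = 0.011, n = 52.
PMT = 2.0485e+06 / ( [(1+0.011)^52 − 1] / 0.011 ) = 2.0485e+06 / 69.662018 = 29,406.2686

A$29,406.27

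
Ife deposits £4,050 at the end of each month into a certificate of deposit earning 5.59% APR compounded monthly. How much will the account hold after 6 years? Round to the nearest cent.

Periodic rate i = 0.0559/12 = 0.00465833; n = 6 × 12 = 72 periods.
Accumulation factor s(72|0.00465833) = 85.311835; FV = 4050 × 85.311835 = 345,512.9336

£345,512.93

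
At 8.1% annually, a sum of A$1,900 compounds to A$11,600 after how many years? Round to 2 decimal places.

n = ln(11600/1900) / ln(1+0.081) = ln(6.10526) / 0.077887 = 23.2280 years

23.23 years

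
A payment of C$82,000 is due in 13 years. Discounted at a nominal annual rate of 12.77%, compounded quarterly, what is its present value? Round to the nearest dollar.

C$16,000

i = 0.1277/4 = 0.031925 per quarter; n = 13·4 = 52.
PV = 82,000 / (1 + 0.031925)^52 = 82,000 / 5.125107 = 15,999.6647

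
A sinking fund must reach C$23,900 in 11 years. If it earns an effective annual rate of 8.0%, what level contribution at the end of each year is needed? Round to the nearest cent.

FV-annuity factor = 16.645487; PMT = 23900 / 16.645487 = 1,435.8246

C$1,435.82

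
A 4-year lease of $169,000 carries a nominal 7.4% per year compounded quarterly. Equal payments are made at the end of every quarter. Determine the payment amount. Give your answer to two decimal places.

Periodic rate i = 0.074/4 = 0.0185; n = 4 × 4 = 16 periods.
Annuity-PV factor = 13.740440; PMT = 169000 / 13.740440 = 12,299.4609

$12,299.46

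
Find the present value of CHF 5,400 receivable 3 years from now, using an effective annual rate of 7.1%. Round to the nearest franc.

CHF 4,396

PV = 5,400 / (1 + 0.071)^3 = 5,400 / 1.228481 = 4,395.6727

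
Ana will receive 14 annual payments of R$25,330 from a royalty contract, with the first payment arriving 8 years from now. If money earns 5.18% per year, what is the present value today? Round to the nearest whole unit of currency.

PV at t=7 (ordinary 14-year annuity): 25330 × a(14|0.0518) = 25330 × 9.785700 = 247,871.7727
PV₀ = 247,871.7727 / (1+0.0518)^7 = 247,871.7727 / 1.424073 = 174,058.3680

R$174,058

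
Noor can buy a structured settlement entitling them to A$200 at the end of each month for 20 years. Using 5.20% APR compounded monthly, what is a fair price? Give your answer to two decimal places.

A$29,803.86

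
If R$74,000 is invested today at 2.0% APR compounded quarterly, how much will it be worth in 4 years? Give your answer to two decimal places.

R$80,147.27

With 4 periods per year: i = 0.005, n = 16.
FV = PV·(1+i)^n = 74,000 × 1.083071 = 80,147.2652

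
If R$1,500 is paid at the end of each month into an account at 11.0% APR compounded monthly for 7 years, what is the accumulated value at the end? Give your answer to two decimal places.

i = 0.11/12 = 0.00916667 per month; n = 7·12 = 84.
Accumulation factor s(84|0.00916667) = 125.694940; FV = 1500 × 125.694940 = 188,542.4093

R$188,542.41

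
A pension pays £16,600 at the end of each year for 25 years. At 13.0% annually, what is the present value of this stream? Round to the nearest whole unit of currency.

PV = 16600 × [1 − (1+0.13)^(−25)] / 0.13 = 16600 × 7.329985 = 121,677.7506

£121,678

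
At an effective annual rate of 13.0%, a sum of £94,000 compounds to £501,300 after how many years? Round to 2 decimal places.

n = ln(501300/94000) / ln(1+0.13) = ln(5.33298) / 0.122218 = 13.6961 years

13.70 years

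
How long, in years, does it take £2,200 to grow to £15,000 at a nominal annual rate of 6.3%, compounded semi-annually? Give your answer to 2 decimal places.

30.95 years

Periodic rate i = 0.063/2 = 0.0315.
n = ln(15000/2200) / ln(1+0.0315) = ln(6.81818) / 0.031014 = 61.8943 half-years
= 61.8943/2 years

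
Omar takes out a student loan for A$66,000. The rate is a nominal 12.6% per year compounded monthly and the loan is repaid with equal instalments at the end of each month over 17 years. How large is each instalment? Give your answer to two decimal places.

A$786.37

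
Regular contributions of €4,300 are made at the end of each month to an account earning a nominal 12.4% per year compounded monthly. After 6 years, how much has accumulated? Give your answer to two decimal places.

€456,209.58

i = 0.124/12 = 0.0103333 per month; n = 6·12 = 72.
FV = PMT · [(1+i)^n − 1] / i = 4300 · 106.095251 = 456,209.5781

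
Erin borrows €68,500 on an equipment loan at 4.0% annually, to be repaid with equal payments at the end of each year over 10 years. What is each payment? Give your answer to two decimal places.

€8,445.43

PMT = 68500 / ( [1 − (1+0.04)^(−10)] / 0.04 ) = 68500 / 8.110896 = 8,445.4297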